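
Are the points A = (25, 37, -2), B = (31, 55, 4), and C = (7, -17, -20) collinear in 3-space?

AB = (6, 18, 6), AC = (-18, -54, -18).
Each component of AC is -3 times the corresponding component of AB, so AC = -3·AB and the points are collinear.

Yes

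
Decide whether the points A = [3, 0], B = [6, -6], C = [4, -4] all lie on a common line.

No

AB = (3, -6), AC = (1, -4).
Twice the signed area of △ABC is (3)(-4) − (-6)(1) = -6.
The area is nonzero, so the three points are not collinear.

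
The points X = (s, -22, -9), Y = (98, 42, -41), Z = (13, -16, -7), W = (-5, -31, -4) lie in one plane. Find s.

8

Coplanarity ⇔ det[XY; XZ; XW] = 0.
Expanding, this is linear in s: (-336)s + (2688) = 0.
So s = 8.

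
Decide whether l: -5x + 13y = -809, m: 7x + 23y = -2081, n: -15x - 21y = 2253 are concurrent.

Yes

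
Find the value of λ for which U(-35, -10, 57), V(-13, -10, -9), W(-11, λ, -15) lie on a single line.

Collinearity requires UV × UW = 0; each component is linear in λ.
The x-component gives (66)λ + (660) = 0, so λ = -10.
The remaining components then also vanish.

-10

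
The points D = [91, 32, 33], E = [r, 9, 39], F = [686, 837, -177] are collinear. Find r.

Collinearity requires DE × DF = 0; each component is linear in r.
The y-component gives (210)r + (-15540) = 0, so r = 74.
The remaining components then also vanish.

74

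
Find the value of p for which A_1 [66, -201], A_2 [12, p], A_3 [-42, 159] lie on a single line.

-21

Collinearity: (A_2 − A_1) must be parallel to (A_3 − A_1) = (-108, 360).
Cross-multiplying the components: (p − (-201))·(-108) = (-54)·(360).
Solving gives p = -21.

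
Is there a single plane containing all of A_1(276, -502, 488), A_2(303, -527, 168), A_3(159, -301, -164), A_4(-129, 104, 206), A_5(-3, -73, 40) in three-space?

The plane through A_1, A_2, A_3 has normal n = A_1A_2 × A_1A_3 = (80620, 55044, 2502) and equation n·P = -4159992.
Checking the remaining points: n·A_4 = -4159992, n·A_5 = -4159992.
All equal -4159992, so all 5 points lie in one plane.

Yes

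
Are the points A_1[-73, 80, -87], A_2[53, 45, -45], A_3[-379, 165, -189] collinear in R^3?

A_1A_2 = (126, -35, 42), A_1A_3 = (-306, 85, -102).
Each component of A_1A_3 is -17/7 times the corresponding component of A_1A_2, so A_1A_3 = -17/7·A_1A_2 and the points are collinear.

Yes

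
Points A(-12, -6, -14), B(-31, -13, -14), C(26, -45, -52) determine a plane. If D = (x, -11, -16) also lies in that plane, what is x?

-18

The plane through A, B, C has equation 266x − 722y + 1007z = -12958.
Substituting D: (266)x + (-8170) = -12958, so x = -18.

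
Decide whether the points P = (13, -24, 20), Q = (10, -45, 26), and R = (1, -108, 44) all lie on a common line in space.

PQ = (-3, -21, 6), PR = (-12, -84, 24).
PQ × PR = (0, 0, 0).
The cross product vanishes, so the three points are collinear.

Yes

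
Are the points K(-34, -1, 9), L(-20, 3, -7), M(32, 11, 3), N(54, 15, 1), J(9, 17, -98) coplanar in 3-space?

The plane through K, L, M has normal n = KL × KM = (168, -972, -96) and equation n·P = -5604.
Checking the remaining points: n·N = -5604, n·J = -5604.
All equal -5604, so all 5 points lie in one plane.

Yes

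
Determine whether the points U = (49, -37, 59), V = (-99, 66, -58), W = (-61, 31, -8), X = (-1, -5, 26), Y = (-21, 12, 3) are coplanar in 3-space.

Yes

The plane through U, V, W has normal n = UV × UW = (1055, 2954, 1266) and equation n·P = 17091.
Checking the remaining points: n·X = 17091, n·Y = 17091.
All equal 17091, so all 5 points lie in one plane.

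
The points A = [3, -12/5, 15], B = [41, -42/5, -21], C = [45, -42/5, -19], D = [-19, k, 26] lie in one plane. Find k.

The points are coplanar iff AB · (AC × AD) = 0.
Expanding, this is linear in k: (-220)k + (0) = 0.
So k = 0.

0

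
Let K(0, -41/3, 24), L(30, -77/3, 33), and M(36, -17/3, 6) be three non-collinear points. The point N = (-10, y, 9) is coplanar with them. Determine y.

A normal to the plane is n = KL × KM = (144, 864, 672).
N lies in the plane iff n · KN = 0.
This gives (864)y + (288) = 0, so y = -1/3.

-1/3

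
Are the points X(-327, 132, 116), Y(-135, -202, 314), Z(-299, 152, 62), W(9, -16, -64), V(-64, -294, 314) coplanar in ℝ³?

No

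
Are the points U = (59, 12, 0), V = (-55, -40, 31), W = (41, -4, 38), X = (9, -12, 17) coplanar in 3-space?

No

A normal to the plane through U, V, W is n = UV × UW = (-1480, 3774, 888).
The plane has equation n·P = -42032. For X: n·X = -43512.
-43512 ≠ -42032, so X is off the plane.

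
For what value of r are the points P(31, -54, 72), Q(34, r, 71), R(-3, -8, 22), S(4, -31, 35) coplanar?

Normal to plane PRS: n = (-552, 92, 460); plane equation n·X = 11040.
Requiring n·Q = 11040: (92)r + (13892) = 11040.
So r = -31.

-31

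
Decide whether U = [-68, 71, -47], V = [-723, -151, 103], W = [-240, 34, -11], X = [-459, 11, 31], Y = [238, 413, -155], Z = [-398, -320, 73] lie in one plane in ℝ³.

The plane through U, V, W has normal n = UV × UW = (-2442, -2220, -13949) and equation n·P = 664039.
Checking the remaining points: n·X = 664039, n·Y = 664039, n·Z = 664039.
All equal 664039, so all 6 points lie in one plane.

Yes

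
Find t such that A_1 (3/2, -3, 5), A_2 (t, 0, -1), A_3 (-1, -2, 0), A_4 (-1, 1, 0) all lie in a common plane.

-3/2

Normal to plane A_1A_3A_4: n = (15, 0, -15/2); plane equation n·P = -15.
Requiring n·A_2 = -15: (15)t + (15/2) = -15.
So t = -3/2.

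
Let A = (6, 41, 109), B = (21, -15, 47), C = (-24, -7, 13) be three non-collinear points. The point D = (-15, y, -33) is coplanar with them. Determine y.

A normal to the plane is n = AB × AC = (2400, 3300, -2400).
D lies in the plane iff n · AD = 0.
This gives (3300)y + (155100) = 0, so y = -47.

-47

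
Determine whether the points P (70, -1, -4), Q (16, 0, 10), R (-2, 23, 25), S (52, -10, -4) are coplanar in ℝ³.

The four points are coplanar iff the 3×3 determinant with rows PQ, PR, PS is zero.
Rows: (-54, 1, 14), (-72, 24, 29), (-18, -9, 0).
Expanding along the first row: (-54)(261) − (1)(522) + (14)(1080) = 504.
Nonzero ⇒ not coplanar.

No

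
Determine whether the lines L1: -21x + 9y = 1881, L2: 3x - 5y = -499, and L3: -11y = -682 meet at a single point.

Intersecting L1 and L2: solving the 2×2 system gives (x, y) = (-63, 62).
Substitute into L3: (0)(-63) + (-11)(62) = -682.
This equals -682, so (-63, 62) lies on all three lines and they are concurrent.

Yes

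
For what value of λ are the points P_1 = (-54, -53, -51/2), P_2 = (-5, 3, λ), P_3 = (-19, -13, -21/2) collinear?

-9/2

Collinearity requires P_1P_2 × P_1P_3 = 0; each component is linear in λ.
The x-component gives (-40)λ + (-180) = 0, so λ = -9/2.
The remaining components then also vanish.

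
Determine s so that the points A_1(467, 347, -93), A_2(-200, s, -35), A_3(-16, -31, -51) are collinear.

-175

Collinearity requires A_1A_2 × A_1A_3 = 0; each component is linear in s.
The x-component gives (42)s + (7350) = 0, so s = -175.
The remaining components then also vanish.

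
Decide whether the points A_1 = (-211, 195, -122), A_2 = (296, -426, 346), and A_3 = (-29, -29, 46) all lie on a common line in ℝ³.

No

A_1A_2 = (507, -621, 468), A_1A_3 = (182, -224, 168).
Comparing components 2 and 3: (-621)(168) − (468)(-224) = 504 ≠ 0, so A_1A_2 and A_1A_3 are not parallel and the points are not collinear.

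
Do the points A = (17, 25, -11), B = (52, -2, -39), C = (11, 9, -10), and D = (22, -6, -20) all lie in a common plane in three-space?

A normal to the plane through A, B, C is n = AB × AC = (-475, 133, -722).
The plane has equation n·P = 3192. For D: n·D = 3192.
Equal, so D lies in the plane and all four are coplanar.

Yes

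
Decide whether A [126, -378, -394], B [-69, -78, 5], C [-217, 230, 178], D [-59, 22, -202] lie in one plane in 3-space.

A normal to the plane through A, B, C is n = AB × AC = (-70992, -25317, -15660).
The plane has equation n·P = 6794874. For D: n·D = 6794874.
Equal, so D lies in the plane and all four are coplanar.

Yes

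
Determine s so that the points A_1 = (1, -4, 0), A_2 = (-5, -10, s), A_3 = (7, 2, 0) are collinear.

Collinearity requires A_1A_2 × A_1A_3 = 0; each component is linear in s.
The x-component gives (-6)s + (0) = 0, so s = 0.
The remaining components then also vanish.

0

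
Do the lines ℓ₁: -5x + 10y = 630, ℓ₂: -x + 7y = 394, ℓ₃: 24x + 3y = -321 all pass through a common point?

No

Intersecting ℓ₁ and ℓ₂: solving the 2×2 system gives (x, y) = (-94/5, 268/5).
Substitute into ℓ₃: (24)(-94/5) + (3)(268/5) = -1452/5.
But ℓ₃ requires -321 ≠ -1452/5, so the three lines have no common point.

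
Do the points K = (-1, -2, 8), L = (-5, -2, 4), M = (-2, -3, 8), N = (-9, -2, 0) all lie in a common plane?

With K as base: KL = (-4, 0, -4), KM = (-1, -1, 0), KN = (-8, 0, -8).
KM × KN = (8, -8, -8).
KL · (KM × KN) = 0.
The scalar triple product vanishes, so the four points are coplanar.

Yes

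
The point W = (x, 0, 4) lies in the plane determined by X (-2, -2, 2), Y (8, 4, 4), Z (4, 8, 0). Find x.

4

Coplanarity requires XY · (XZ × XW) = 0.
XY = (10, 6, 2), XZ = (6, 10, -2); the triple product is linear in x with coefficient -32 and constant term 128.
Setting it to zero: x = 4.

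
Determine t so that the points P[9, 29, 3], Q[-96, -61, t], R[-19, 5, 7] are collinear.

18

Collinearity requires PQ × PR = 0; each component is linear in t.
The x-component gives (24)t + (-432) = 0, so t = 18.
The remaining components then also vanish.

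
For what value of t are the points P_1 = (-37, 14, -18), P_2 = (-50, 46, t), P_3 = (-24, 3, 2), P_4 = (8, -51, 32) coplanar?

-23

Normal to plane P_1P_3P_4: n = (750, 250, -350); plane equation n·P = -17950.
Requiring n·P_2 = -17950: (-350)t + (-26000) = -17950.
So t = -23.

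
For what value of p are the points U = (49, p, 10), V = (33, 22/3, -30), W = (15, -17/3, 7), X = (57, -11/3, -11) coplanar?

Coplanarity ⇔ det[UV; UW; UX] = 0.
Expanding, this is linear in p: (-1230)p + (-13940) = 0.
So p = -34/3.

-34/3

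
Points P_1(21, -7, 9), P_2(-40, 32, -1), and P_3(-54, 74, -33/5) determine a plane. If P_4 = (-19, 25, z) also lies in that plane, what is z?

9/5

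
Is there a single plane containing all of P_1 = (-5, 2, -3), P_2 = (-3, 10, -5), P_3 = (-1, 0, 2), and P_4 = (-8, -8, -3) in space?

No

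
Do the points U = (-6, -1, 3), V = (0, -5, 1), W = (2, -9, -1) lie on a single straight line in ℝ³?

No

UV = (6, -4, -2), UW = (8, -8, -4).
Comparing components 3 and 1: (-2)(8) − (6)(-4) = 8 ≠ 0, so UV and UW are not parallel and the points are not collinear.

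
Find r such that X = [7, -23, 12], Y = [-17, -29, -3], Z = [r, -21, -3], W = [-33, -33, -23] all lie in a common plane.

Coplanarity ⇔ det[XY; XZ; XW] = 0.
Expanding, this is linear in r: (-60)r + (900) = 0.
So r = 15.

15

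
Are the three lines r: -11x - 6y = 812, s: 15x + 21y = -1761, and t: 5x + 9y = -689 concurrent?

Intersecting r and s: solving the 2×2 system gives (x, y) = (-46, -51).
Substitute into t: (5)(-46) + (9)(-51) = -689.
This equals -689, so (-46, -51) lies on all three lines and they are concurrent.

Yes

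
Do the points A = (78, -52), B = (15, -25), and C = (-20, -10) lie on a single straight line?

Yes

AB = (-63, 27), AC = (-98, 42).
det[AB; AC] = (-63)(42) − (27)(-98) = 0.
The determinant is zero, so the points are collinear.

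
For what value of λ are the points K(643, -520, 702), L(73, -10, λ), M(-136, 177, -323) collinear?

-48

Direction KM = (-779, 697, -1025). From the x-coordinate of L, the parameter along the line is τ = (73 − 643)/(-779) = 30/41.
Then λ = 702 + 30/41·(-1025) = -48.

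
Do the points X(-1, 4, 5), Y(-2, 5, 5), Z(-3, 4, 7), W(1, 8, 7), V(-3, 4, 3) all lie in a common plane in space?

No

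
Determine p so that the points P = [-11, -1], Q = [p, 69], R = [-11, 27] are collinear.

The three points are collinear iff det[PQ; PR] = 0.
This determinant is linear in p: (28)p + (308) = 0, so p = -11.

-11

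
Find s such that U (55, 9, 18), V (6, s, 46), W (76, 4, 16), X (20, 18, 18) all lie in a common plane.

16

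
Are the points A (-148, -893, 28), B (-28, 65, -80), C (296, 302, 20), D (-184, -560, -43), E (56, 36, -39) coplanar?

Yes

The plane through A, B, C has normal n = AB × AC = (121396, -46992, -281952) and equation n·P = 16102592.
Checking the remaining points: n·D = 16102592, n·E = 16102592.
All equal 16102592, so all 5 points lie in one plane.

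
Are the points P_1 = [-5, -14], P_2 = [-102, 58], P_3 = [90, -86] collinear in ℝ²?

P_1P_2 = (-97, 72), P_1P_3 = (95, -72).
If collinear, P_1P_3 would be a scalar multiple of P_1P_2. But (-97)·(-72) ≠ (72)·(95) (difference 144), so they are not parallel; the points are not collinear.

No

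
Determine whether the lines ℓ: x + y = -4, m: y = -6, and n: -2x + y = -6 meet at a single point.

No

Intersecting ℓ and m: solving the 2×2 system gives (x, y) = (2, -6).
Substitute into n: (-2)(2) + (1)(-6) = -10.
But n requires -6 ≠ -10, so the three lines have no common point.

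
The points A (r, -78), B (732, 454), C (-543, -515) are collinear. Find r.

32

Collinearity: (A − B) must be parallel to (C − B) = (-1275, -969).
Cross-multiplying the components: (r − 732)·(-969) = (-532)·(-1275).
Solving gives r = 32.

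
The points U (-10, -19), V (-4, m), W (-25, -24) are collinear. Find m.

-17

The three points are collinear iff det[UV; UW] = 0.
This determinant is linear in m: (15)m + (255) = 0, so m = -17.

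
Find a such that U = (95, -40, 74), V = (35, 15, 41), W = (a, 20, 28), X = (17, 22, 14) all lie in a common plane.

Normal to plane UVX: n = (-1254, -1026, 570); plane equation n·P = -35910.
Requiring n·W = -35910: (-1254)a + (-4560) = -35910.
So a = 25.

25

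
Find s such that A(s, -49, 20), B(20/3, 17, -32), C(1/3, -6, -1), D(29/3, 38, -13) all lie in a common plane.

Coplanarity ⇔ det[AB; AC; AD] = 0.
Expanding, this is linear in s: (1088)s + (30464/3) = 0.
So s = -28/3.

-28/3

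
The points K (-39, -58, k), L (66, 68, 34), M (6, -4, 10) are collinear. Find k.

Direction LM = (-60, -72, -24). From the x-coordinate of K, the parameter along the line is τ = (-39 − 66)/(-60) = 7/4.
Then k = 34 + 7/4·(-24) = -8.

-8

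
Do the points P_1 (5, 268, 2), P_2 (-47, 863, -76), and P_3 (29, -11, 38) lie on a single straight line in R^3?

P_1P_2 = (-52, 595, -78), P_1P_3 = (24, -279, 36).
Comparing components 2 and 3: (595)(36) − (-78)(-279) = -342 ≠ 0, so P_1P_2 and P_1P_3 are not parallel and the points are not collinear.

No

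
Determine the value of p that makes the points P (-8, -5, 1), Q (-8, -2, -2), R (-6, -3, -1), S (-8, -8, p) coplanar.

4

The points are coplanar iff PQ · (PR × PS) = 0.
Expanding, this is linear in p: (-6)p + (24) = 0.
So p = 4.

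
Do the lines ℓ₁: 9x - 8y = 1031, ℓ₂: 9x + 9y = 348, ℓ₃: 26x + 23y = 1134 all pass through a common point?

No

The three lines meet at one point iff the augmented coefficient matrix [aᵢ bᵢ cᵢ] has rank < 3, i.e. its determinant vanishes.
Here the determinant is 1245.
Nonzero, so no common point exists.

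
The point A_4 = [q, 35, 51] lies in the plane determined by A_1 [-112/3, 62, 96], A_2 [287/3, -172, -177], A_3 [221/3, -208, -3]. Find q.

-58/3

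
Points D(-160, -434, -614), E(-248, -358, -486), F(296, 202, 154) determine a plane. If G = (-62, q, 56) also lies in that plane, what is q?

66

A normal to the plane is n = DE × DF = (-23040, 125952, -90624).
G lies in the plane iff n · DG = 0.
This gives (125952)q + (-8312832) = 0, so q = 66.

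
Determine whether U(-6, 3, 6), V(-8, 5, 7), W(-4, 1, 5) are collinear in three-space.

Yes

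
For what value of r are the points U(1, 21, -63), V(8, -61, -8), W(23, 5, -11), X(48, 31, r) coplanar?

The points are coplanar iff UV · (UW × UX) = 0.
Expanding, this is linear in r: (1692)r + (-43992) = 0.
So r = 26.

26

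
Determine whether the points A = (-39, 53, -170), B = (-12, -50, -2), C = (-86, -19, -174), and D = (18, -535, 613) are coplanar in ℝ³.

No

The four points are coplanar iff the 3×3 determinant with rows AB, AC, AD is zero.
Rows: (27, -103, 168), (-47, -72, -4), (57, -588, 783).
Expanding along the first row: (27)(-58728) − (-103)(-36573) + (168)(31740) = -20355.
Nonzero ⇒ not coplanar.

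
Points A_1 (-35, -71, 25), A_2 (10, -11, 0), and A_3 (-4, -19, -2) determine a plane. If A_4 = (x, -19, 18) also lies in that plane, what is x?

26

The plane through A_1, A_2, A_3 has equation −320x + 440y + 480z = -8040.
Substituting A_4: (-320)x + (280) = -8040, so x = 26.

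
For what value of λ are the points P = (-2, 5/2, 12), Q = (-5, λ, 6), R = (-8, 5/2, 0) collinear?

Collinearity requires PQ × PR = 0; each component is linear in λ.
The x-component gives (-12)λ + (30) = 0, so λ = 5/2.
The remaining components then also vanish.

5/2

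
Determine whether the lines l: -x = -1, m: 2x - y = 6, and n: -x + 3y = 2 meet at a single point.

No

Lines aᵢx + bᵢy = cᵢ with pairwise distinct directions are concurrent exactly when det[aᵢ bᵢ cᵢ] = 0.
Here the determinant is 15.
Nonzero, so no common point exists.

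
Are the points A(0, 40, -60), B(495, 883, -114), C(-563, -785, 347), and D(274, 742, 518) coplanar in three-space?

Yes

The four points are coplanar iff the 3×3 determinant with rows AB, AC, AD is zero.
Rows: (495, 843, -54), (-563, -825, 407), (274, 702, 578).
Expanding along the first row: (495)(-762564) − (843)(-436932) + (-54)(-169176) = 0.
Zero determinant ⇒ coplanar.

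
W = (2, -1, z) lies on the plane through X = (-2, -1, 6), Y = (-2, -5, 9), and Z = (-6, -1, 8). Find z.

Coplanarity requires XY · (XZ × XW) = 0.
XY = (0, -4, 3), XZ = (-4, 0, 2); the triple product is linear in z with coefficient -16 and constant term 64.
Setting it to zero: z = 4.

4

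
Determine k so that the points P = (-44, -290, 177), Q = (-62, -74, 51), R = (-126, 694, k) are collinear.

-397

Direction PQ = (-18, 216, -126). From the x-coordinate of R, the parameter along the line is τ = (-126 − (-44))/(-18) = 41/9.
Then k = 177 + 41/9·(-126) = -397.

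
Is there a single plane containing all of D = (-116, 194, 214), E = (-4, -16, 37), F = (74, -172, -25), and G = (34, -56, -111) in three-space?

With D as base: DE = (112, -210, -177), DF = (190, -366, -239), DG = (150, -250, -325).
DF × DG = (59200, 25900, 7400).
DE · (DF × DG) = -118400.
Since -118400 ≠ 0, the four points are not coplanar.

No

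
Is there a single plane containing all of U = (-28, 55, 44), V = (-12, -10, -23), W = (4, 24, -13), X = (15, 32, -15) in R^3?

No

The four points are coplanar iff the 3×3 determinant with rows UV, UW, UX is zero.
Rows: (16, -65, -67), (32, -31, -57), (43, -23, -59).
Expanding along the first row: (16)(518) − (-65)(563) + (-67)(597) = 4884.
Nonzero ⇒ not coplanar.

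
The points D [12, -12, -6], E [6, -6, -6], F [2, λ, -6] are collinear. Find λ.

Direction DE = (-6, 6, 0). From the x-coordinate of F, the parameter along the line is τ = (2 − 12)/(-6) = 5/3.
Then λ = (-12) + 5/3·(6) = -2.

-2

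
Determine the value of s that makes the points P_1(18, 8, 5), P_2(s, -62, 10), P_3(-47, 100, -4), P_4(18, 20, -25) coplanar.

The points are coplanar iff P_1P_2 · (P_1P_3 × P_1P_4) = 0.
Expanding, this is linear in s: (-2652)s + (180336) = 0.
So s = 68.

68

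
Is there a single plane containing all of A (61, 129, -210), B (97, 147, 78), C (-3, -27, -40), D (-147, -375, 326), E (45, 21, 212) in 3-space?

The plane through A, B, C has normal n = AB × AC = (47988, -24552, -4464) and equation n·P = 697500.
Checking the remaining points: n·D = 697500, n·E = 697500.
All equal 697500, so all 5 points lie in one plane.

Yes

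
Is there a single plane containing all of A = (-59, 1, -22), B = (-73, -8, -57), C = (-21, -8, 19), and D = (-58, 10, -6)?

Yes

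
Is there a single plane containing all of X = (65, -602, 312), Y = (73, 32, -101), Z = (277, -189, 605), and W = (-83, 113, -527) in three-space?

The four points are coplanar iff the 3×3 determinant with rows XY, XZ, XW is zero.
Rows: (8, 634, -413), (212, 413, 293), (-148, 715, -839).
Expanding along the first row: (8)(-556002) − (634)(-134504) + (-413)(212704) = -7019232.
Nonzero ⇒ not coplanar.

No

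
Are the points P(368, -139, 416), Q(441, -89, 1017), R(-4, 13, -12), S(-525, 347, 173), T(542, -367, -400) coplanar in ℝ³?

Yes

The plane through P, Q, R has normal n = PQ × PR = (-112752, -192328, 29696) and equation n·X = -2405608.
Checking the remaining points: n·S = -2405608, n·T = -2405608.
All equal -2405608, so all 5 points lie in one plane.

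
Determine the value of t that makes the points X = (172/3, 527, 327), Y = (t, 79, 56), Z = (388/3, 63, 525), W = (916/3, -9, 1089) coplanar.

The points are coplanar iff XY · (XZ × XW) = 0.
Expanding, this is linear in t: (-247440)t + (-3959040) = 0.
So t = -16.

-16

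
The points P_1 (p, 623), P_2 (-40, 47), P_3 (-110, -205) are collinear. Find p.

120

The three points are collinear iff det[P_1P_2; P_1P_3] = 0.
This determinant is linear in p: (252)p + (-30240) = 0, so p = 120.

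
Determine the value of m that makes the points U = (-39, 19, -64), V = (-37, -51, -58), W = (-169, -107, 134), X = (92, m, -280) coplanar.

277

Normal to plane UVW: n = (-13104, -1176, -9352); plane equation n·P = 1087240.
Requiring n·X = 1087240: (-1176)m + (1412992) = 1087240.
So m = 277.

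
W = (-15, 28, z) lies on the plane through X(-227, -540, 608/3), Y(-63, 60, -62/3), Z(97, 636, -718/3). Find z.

A normal to the plane is n = XY × XZ = (-2560, 128, -1536).
W lies in the plane iff n · XW = 0.
This gives (-1536)z + (-158720) = 0, so z = -310/3.

-310/3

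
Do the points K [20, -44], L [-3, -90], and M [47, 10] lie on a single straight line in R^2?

KL = (-23, -46), KM = (27, 54).
det[KL; KM] = (-23)(54) − (-46)(27) = 0.
The determinant is zero, so the points are collinear.

Yes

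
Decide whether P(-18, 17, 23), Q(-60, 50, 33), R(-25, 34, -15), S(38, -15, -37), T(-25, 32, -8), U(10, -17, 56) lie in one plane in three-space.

No

The plane through P, Q, R has normal n = PQ × PR = (-1424, -1666, -483) and equation n·X = -13799.
Checking the remaining points: n·S = -11251, n·T = -13848, n·U = -12966.
Since n·S = -11251 ≠ -13799, S is off the plane and the points are not all coplanar.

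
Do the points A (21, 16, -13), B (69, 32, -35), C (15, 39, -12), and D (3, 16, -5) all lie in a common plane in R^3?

With A as base: AB = (48, 16, -22), AC = (-6, 23, 1), AD = (-18, 0, 8).
AC × AD = (184, 30, 414).
AB · (AC × AD) = 204.
Since 204 ≠ 0, the four points are not coplanar.

No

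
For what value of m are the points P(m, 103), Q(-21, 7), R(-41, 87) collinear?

-45

The three points are collinear iff det[PQ; PR] = 0.
This determinant is linear in m: (-80)m + (-3600) = 0, so m = -45.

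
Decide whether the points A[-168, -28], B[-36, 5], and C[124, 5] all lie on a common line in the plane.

No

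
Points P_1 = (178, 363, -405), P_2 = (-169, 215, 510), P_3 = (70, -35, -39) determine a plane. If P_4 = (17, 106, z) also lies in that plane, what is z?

A normal to the plane is n = P_1P_2 × P_1P_3 = (310002, 28182, 122122).
P_4 lies in the plane iff n · P_1P_4 = 0.
This gives (122122)z + (-7693686) = 0, so z = 63.

63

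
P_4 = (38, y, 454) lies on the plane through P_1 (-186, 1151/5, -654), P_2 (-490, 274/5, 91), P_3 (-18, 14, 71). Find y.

Coplanarity requires P_1P_2 · (P_1P_3 × P_1P_4) = 0.
P_1P_2 = (-304, -877/5, 745), P_1P_3 = (168, -1081/5, 725); the triple product is linear in y with coefficient 345560 and constant term 33519320.
Setting it to zero: y = -97.

-97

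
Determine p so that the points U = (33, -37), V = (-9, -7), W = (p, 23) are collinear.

The three points are collinear iff det[UV; UW] = 0.
This determinant is linear in p: (-30)p + (-1530) = 0, so p = -51.

-51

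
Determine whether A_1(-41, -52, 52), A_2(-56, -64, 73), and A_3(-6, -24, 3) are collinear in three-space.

A_1A_2 = (-15, -12, 21), A_1A_3 = (35, 28, -49).
Each component of A_1A_3 is -7/3 times the corresponding component of A_1A_2, so A_1A_3 = -7/3·A_1A_2 and the points are collinear.

Yes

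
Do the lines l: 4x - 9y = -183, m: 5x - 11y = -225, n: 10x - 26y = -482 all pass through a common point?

No

Intersecting l and m: solving the 2×2 system gives (x, y) = (-12, 15).
Substitute into n: (10)(-12) + (-26)(15) = -510.
But n requires -482 ≠ -510, so the three lines have no common point.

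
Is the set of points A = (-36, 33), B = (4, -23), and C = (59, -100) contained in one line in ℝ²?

Yes

AB = (40, -56), AC = (95, -133).
Twice the signed area of △ABC is (40)(-133) − (-56)(95) = 0.
The triangle is degenerate (zero area), so the points are collinear.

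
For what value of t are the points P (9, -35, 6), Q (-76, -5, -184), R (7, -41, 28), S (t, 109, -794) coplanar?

The points are coplanar iff PQ · (PR × PS) = 0.
Expanding, this is linear in t: (-480)t + (-127680) = 0.
So t = -266.

-266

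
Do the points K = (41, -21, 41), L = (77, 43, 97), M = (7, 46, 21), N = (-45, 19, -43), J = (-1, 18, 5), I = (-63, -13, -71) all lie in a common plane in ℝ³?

Yes

The plane through K, L, M has normal n = KL × KM = (-5032, -1184, 4588) and equation n·P = 6660.
Checking the remaining points: n·N = 6660, n·J = 6660, n·I = 6660.
All equal 6660, so all 6 points lie in one plane.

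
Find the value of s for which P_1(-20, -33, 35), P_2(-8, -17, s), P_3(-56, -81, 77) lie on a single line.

21

Direction P_1P_3 = (-36, -48, 42). From the x-coordinate of P_2, the parameter along the line is τ = (-8 − (-20))/(-36) = -1/3.
Then s = 35 + (-1/3)·(42) = 21.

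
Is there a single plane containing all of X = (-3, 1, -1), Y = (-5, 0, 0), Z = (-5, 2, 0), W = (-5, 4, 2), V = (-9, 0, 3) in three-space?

No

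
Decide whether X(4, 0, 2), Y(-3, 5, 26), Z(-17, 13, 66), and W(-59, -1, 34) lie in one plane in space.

The four points are coplanar iff the 3×3 determinant with rows XY, XZ, XW is zero.
Rows: (-7, 5, 24), (-21, 13, 64), (-63, -1, 32).
Expanding along the first row: (-7)(480) − (5)(3360) + (24)(840) = 0.
Zero determinant ⇒ coplanar.

Yes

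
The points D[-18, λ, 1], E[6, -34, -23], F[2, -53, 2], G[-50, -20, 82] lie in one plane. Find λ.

The points are coplanar iff DE · (DF × DG) = 0.
Expanding, this is linear in λ: (980)λ + (3920) = 0.
So λ = -4.

-4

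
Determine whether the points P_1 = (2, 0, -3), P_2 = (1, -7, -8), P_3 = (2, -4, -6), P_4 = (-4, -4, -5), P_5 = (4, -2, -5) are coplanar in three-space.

The plane through P_1, P_2, P_3 has normal n = P_1P_2 × P_1P_3 = (1, -3, 4) and equation n·P = -10.
Checking the remaining points: n·P_4 = -12, n·P_5 = -10.
Since n·P_4 = -12 ≠ -10, P_4 is off the plane and the points are not all coplanar.

No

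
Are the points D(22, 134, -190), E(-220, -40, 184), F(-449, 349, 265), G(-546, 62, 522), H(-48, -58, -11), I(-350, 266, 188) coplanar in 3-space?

No

The plane through D, E, F has normal n = DE × DF = (-159580, -66044, -133984) and equation n·P = 13096304.
Checking the remaining points: n·G = 13096304, n·H = 12964216, n·I = 13096304.
Since n·H = 12964216 ≠ 13096304, H is off the plane and the points are not all coplanar.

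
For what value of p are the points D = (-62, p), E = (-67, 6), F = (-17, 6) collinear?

6

The three points are collinear iff det[DE; DF] = 0.
This determinant is linear in p: (50)p + (-300) = 0, so p = 6.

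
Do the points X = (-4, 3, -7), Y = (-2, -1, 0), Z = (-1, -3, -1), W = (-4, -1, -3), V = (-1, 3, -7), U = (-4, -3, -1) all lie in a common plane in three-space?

No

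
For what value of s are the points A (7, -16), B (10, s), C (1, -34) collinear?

-7

The three points are collinear iff det[AB; AC] = 0.
This determinant is linear in s: (6)s + (42) = 0, so s = -7.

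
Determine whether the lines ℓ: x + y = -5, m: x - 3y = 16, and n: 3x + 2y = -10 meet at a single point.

No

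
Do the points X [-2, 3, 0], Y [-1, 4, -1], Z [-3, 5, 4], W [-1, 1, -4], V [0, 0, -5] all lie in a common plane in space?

No

The plane through X, Y, Z has normal n = XY × XZ = (6, -3, 3) and equation n·P = -21.
Checking the remaining points: n·W = -21, n·V = -15.
Since n·V = -15 ≠ -21, V is off the plane and the points are not all coplanar.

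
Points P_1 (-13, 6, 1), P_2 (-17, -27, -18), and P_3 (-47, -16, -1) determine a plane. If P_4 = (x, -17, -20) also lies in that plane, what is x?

The plane through P_1, P_2, P_3 has equation −352x + 638y − 1034z = 7370.
Substituting P_4: (-352)x + (9834) = 7370, so x = 7.

7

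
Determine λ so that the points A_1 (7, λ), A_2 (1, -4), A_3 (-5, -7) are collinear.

-1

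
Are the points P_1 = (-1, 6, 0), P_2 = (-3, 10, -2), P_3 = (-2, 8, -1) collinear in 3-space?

Yes

P_1P_2 = (-2, 4, -2), P_1P_3 = (-1, 2, -1).
Each component of P_1P_3 is 1/2 times the corresponding component of P_1P_2, so P_1P_3 = 1/2·P_1P_2 and the points are collinear.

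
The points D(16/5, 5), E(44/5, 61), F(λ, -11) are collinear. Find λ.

Collinearity: (F − D) must be parallel to (E − D) = (28/5, 56).
Cross-multiplying the components: (λ − 16/5)·(56) = (-16)·(28/5).
Solving gives λ = 8/5.

8/5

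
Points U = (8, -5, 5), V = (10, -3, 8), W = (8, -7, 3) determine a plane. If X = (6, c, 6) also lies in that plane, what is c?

The plane through U, V, W has equation 2x + 4y − 4z = -24.
Substituting X: (4)c + (-12) = -24, so c = -3.

-3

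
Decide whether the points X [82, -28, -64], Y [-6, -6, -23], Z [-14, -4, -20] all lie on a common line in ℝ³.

XY = (-88, 22, 41), XZ = (-96, 24, 44).
Comparing components 2 and 3: (22)(44) − (41)(24) = -16 ≠ 0, so XY and XZ are not parallel and the points are not collinear.

No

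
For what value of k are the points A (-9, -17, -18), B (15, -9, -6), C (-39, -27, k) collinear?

Collinearity requires AB × AC = 0; each component is linear in k.
The x-component gives (8)k + (264) = 0, so k = -33.
The remaining components then also vanish.

-33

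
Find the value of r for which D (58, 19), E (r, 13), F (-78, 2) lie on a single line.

10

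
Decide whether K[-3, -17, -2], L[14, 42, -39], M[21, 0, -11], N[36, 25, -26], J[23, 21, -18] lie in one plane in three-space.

The plane through K, L, M has normal n = KL × KM = (98, -735, -1127) and equation n·P = 14455.
Checking the remaining points: n·N = 14455, n·J = 7105.
Since n·J = 7105 ≠ 14455, J is off the plane and the points are not all coplanar.

No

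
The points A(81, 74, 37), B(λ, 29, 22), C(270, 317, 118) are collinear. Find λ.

46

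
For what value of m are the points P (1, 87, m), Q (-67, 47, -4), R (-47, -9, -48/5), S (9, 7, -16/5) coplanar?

32/5

Coplanarity ⇔ det[PQ; PR; PS] = 0.
Expanding, this is linear in m: (-3456)m + (110592/5) = 0.
So m = 32/5.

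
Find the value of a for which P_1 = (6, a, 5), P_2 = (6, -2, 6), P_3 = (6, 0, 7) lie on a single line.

-4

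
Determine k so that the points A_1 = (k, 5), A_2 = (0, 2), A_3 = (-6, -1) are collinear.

6

Collinearity: (A_1 − A_2) must be parallel to (A_3 − A_2) = (-6, -3).
Cross-multiplying the components: (k − 0)·(-3) = (3)·(-6).
Solving gives k = 6.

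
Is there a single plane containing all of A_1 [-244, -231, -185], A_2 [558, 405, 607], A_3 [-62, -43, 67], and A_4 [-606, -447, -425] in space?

No

The four points are coplanar iff the 3×3 determinant with rows A_1A_2, A_1A_3, A_1A_4 is zero.
Rows: (802, 636, 792), (182, 188, 252), (-362, -216, -240).
Expanding along the first row: (802)(9312) − (636)(47544) + (792)(28744) = -4512.
Nonzero ⇒ not coplanar.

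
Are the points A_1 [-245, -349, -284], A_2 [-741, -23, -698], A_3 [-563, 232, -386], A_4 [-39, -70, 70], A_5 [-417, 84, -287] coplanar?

Yes

The plane through A_1, A_2, A_3 has normal n = A_1A_2 × A_1A_3 = (207282, 81060, -184508) and equation n·P = -26673758.
Checking the remaining points: n·A_4 = -26673758, n·A_5 = -26673758.
All equal -26673758, so all 5 points lie in one plane.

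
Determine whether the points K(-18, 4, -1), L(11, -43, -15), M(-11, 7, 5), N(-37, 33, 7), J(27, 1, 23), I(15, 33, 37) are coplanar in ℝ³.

The plane through K, L, M has normal n = KL × KM = (-240, -272, 416) and equation n·P = 2816.
Checking the remaining points: n·N = 2816, n·J = 2816, n·I = 2816.
All equal 2816, so all 6 points lie in one plane.

Yes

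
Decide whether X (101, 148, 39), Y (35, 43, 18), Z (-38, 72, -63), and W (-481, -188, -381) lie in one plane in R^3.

Yes

With X as base: XY = (-66, -105, -21), XZ = (-139, -76, -102), XW = (-582, -336, -420).
XZ × XW = (-2352, 984, 2472).
XY · (XZ × XW) = 0.
The scalar triple product vanishes, so the four points are coplanar.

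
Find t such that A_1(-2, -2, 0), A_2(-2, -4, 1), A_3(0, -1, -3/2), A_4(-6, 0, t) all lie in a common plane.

1

The points are coplanar iff A_1A_2 · (A_1A_3 × A_1A_4) = 0.
Expanding, this is linear in t: (4)t + (-4) = 0.
So t = 1.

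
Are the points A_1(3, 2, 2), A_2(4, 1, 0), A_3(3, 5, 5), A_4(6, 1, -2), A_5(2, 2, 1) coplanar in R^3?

No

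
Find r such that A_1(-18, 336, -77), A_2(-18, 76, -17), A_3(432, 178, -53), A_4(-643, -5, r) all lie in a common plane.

19

Normal to plane A_1A_2A_3: n = (3240, 27000, 117000); plane equation n·P = 4680.
Requiring n·A_4 = 4680: (117000)r + (-2218320) = 4680.
So r = 19.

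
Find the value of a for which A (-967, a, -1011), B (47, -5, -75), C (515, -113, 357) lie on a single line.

229

Collinearity requires AB × AC = 0; each component is linear in a.
The x-component gives (-432)a + (98928) = 0, so a = 229.
The remaining components then also vanish.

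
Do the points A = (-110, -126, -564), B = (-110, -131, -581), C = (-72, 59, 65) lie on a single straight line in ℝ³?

No

AB = (0, -5, -17), AC = (38, 185, 629).
AB × AC = (0, -646, 190).
The cross product is nonzero, so the points do not lie on one line.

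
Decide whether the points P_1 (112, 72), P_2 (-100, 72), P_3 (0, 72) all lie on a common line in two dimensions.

Yes

P_1P_2 = (-212, 0), P_1P_3 = (-112, 0).
det[P_1P_2; P_1P_3] = (-212)(0) − (0)(-112) = 0.
The determinant is zero, so the points are collinear.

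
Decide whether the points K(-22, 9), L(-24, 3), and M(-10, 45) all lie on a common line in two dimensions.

KL = (-2, -6), KM = (12, 36).
det[KL; KM] = (-2)(36) − (-6)(12) = 0.
The determinant is zero, so the points are collinear.

Yes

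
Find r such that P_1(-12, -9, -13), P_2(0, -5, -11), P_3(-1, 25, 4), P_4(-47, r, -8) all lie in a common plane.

Coplanarity ⇔ det[P_1P_2; P_1P_3; P_1P_4] = 0.
Expanding, this is linear in r: (-182)r + (182) = 0.
So r = 1.

1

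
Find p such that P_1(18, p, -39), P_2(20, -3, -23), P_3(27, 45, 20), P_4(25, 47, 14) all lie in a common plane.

-26

The points are coplanar iff P_1P_2 · (P_1P_3 × P_1P_4) = 0.
Expanding, this is linear in p: (44)p + (1144) = 0.
So p = -26.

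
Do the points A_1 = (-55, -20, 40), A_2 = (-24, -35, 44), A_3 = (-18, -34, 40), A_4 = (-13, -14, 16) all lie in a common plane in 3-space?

With A_1 as base: A_1A_2 = (31, -15, 4), A_1A_3 = (37, -14, 0), A_1A_4 = (42, 6, -24).
A_1A_3 × A_1A_4 = (336, 888, 810).
A_1A_2 · (A_1A_3 × A_1A_4) = 336.
Since 336 ≠ 0, the four points are not coplanar.

No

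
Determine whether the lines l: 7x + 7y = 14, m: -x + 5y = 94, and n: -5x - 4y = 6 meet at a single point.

Yes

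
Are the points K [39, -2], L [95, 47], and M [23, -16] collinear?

Yes

KL = (56, 49), KM = (-16, -14).
Checking proportionality: KM = -2/7·KL, so the vectors are parallel and the points are collinear.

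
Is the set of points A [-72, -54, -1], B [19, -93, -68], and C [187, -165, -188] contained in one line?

AB = (91, -39, -67), AC = (259, -111, -187).
AB × AC = (-144, -336, 0).
The cross product is nonzero, so the points do not lie on one line.

No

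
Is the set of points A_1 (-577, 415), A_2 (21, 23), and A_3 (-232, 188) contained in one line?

No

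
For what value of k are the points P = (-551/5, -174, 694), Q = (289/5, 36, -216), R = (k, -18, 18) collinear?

Collinearity requires PQ × PR = 0; each component is linear in k.
The y-component gives (-910)k + (13286) = 0, so k = 73/5.
The remaining components then also vanish.

73/5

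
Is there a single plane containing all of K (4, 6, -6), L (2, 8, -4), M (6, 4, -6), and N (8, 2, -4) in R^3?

The four points are coplanar iff the 3×3 determinant with rows KL, KM, KN is zero.
Rows: (-2, 2, 2), (2, -2, 0), (4, -4, 2).
Expanding along the first row: (-2)(-4) − (2)(4) + (2)(0) = 0.
Zero determinant ⇒ coplanar.

Yes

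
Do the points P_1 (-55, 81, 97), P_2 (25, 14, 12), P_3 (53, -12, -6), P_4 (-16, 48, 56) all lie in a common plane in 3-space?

No

A normal to the plane through P_1, P_2, P_3 is n = P_1P_2 × P_1P_3 = (-1004, -940, -204).
The plane has equation n·P = -40708. For P_4: n·P_4 = -40480.
-40480 ≠ -40708, so P_4 is off the plane.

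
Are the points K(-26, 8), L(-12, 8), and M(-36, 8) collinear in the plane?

Yes

KL = (14, 0), KM = (-10, 0).
Checking proportionality: KM = -5/7·KL, so the vectors are parallel and the points are collinear.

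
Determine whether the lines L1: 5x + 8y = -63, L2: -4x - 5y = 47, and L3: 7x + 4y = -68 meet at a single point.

No

Lines aᵢx + bᵢy = cᵢ with pairwise distinct directions are concurrent exactly when det[aᵢ bᵢ cᵢ] = 0.
Here the determinant is 19.
Nonzero, so no common point exists.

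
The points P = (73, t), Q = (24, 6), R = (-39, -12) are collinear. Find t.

20

The three points are collinear iff det[PQ; PR] = 0.
This determinant is linear in t: (-63)t + (1260) = 0, so t = 20.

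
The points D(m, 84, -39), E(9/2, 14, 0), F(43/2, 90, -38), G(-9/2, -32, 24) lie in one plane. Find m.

15

The points are coplanar iff DE · (DF × DG) = 0.
Expanding, this is linear in m: (-76)m + (1140) = 0.
So m = 15.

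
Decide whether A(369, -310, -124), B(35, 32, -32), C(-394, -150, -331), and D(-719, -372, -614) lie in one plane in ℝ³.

Yes

With A as base: AB = (-334, 342, 92), AC = (-763, 160, -207), AD = (-1088, -62, -490).
AC × AD = (-91234, -148654, 221386).
AB · (AC × AD) = 0.
The scalar triple product vanishes, so the four points are coplanar.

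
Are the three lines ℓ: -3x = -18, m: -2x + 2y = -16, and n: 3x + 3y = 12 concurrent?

Lines aᵢx + bᵢy = cᵢ with pairwise distinct directions are concurrent exactly when det[aᵢ bᵢ cᵢ] = 0.
Here the determinant is 0.
It vanishes, so the lines are concurrent at (6, -2).

Yes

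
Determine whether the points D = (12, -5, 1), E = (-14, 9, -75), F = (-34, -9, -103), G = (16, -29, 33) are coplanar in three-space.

No

The four points are coplanar iff the 3×3 determinant with rows DE, DF, DG is zero.
Rows: (-26, 14, -76), (-46, -4, -104), (4, -24, 32).
Expanding along the first row: (-26)(-2624) − (14)(-1056) + (-76)(1120) = -2112.
Nonzero ⇒ not coplanar.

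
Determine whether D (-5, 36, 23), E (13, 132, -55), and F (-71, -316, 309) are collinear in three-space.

Yes

DE = (18, 96, -78), DF = (-66, -352, 286).
DE × DF = (0, 0, 0).
The cross product vanishes, so the three points are collinear.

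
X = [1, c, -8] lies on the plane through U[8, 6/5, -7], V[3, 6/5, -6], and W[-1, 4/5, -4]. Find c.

A normal to the plane is n = UV × UW = (2/5, 6, 2).
X lies in the plane iff n · UX = 0.
This gives (6)c + (-12) = 0, so c = 2.

2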